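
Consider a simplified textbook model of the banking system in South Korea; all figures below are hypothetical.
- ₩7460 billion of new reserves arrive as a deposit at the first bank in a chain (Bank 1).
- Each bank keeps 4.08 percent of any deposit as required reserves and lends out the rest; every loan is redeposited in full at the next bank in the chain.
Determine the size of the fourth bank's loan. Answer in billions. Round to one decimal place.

₩6315.0 billion

Each bank lends a fraction (1 − rr) = 0.9592 of the deposit it receives, so Bank 4 receives 7460·0.9592^3 and lends 7460·0.9592^4 ≈ 6315.0313 billion.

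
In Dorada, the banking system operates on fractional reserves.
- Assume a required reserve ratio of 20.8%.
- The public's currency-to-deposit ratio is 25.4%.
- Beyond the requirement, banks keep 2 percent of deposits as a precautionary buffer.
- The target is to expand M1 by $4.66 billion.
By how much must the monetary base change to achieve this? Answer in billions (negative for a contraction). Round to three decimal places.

$1.791 billion

The money multiplier is m = (1 + c) / (rr + e + c) = (1 + 0.254) / (0.208 + 0.02 + 0.254) ≈ 2.60166.
ΔMB = ΔM / m = (+4.66) / 2.60166 ≈ 1.7912 billion.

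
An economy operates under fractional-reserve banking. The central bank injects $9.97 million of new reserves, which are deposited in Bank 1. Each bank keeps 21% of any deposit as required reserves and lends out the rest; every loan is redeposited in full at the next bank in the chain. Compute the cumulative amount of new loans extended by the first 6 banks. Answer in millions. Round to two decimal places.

$28.39 million

Bank i lends (1 − rr)^i of the original deposit: Bank 1 lends 9.97·0.7900 = 7.8763, Bank 2 lends 9.97·0.7900² ≈ 6.2223, and so on.
Summing a geometric series: total = 9.97·[0.7900·(1 − 0.7900^6) / (1 − 0.7900)] ≈ 28.3889 million.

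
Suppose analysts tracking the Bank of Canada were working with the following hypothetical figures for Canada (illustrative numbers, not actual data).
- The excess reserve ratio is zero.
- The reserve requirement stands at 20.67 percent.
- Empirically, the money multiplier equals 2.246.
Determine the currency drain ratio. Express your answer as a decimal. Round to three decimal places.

0.430

Using m = 2.246. From m = (1 + c)/(c + rr + e), rearranging gives 1 + c = m·(c + rr + e), so c·(1 − m) = m·(rr + e) − 1.
Hence c = [m·(rr + e) − 1]/(1 − m) = [2.246 × (0.2067 + 0) − 1] / (1 − 2.246) ≈ 0.429977.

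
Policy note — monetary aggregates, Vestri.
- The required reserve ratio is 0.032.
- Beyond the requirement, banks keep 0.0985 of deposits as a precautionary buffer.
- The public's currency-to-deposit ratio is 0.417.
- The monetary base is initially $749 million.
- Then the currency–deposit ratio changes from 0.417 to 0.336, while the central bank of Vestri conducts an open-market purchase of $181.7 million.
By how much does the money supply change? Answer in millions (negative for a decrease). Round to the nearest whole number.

$727 million

Before: m₁ = (1 + 0.417) / (0.032 + 0.0985 + 0.417) ≈ 2.5881, MB₁ = 749, so M₁ = 2.5881 × 749 = 1938.4869 million.
After: m₂ = (1 + 0.336) / (0.032 + 0.0985 + 0.336) ≈ 2.8639, MB₂ = 749 + 181.7 = 930.7, so M₂ = 2.8639 × 930.7 ≈ 2665.4317 million.
ΔM = M₂ − M₁ = 2665.4317 − 1938.4869 = 726.9448 million.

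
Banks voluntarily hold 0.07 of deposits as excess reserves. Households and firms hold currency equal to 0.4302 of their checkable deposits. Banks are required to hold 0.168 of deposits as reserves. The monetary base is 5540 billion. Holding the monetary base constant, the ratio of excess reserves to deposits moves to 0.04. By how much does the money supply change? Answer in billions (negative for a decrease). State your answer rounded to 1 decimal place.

557.4 billion

Initially m₁ = (1 + 0.4302) / (0.168 + 0.07 + 0.4302) ≈ 2.140377, so M₁ = 2.140377 × 5540 ≈ 11857.6886 billion.
After the change m₂ = (1 + 0.4302) / (0.168 + 0.04 + 0.4302) ≈ 2.240990, so M₂ = 2.240990 × 5540 = 12415.0846 billion.
ΔM = M₂ − M₁ = 12415.0846 − 11857.6886 = 557.396 billion.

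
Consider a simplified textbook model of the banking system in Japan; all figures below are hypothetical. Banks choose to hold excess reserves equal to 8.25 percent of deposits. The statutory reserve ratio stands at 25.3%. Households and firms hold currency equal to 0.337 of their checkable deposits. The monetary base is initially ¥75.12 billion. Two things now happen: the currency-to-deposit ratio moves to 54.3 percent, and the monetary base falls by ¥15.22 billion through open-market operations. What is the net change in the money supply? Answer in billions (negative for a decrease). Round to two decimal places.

-44.14 billion

Before: m₁ = (1 + 0.337) / (0.253 + 0.0825 + 0.337) ≈ 1.98810, MB₁ = 75.12, so M₁ = 1.98810 × 75.12 ≈ 149.3461 billion.
After: m₂ = (1 + 0.543) / (0.253 + 0.0825 + 0.543) ≈ 1.75640, MB₂ = 75.12 − 15.22 = 59.9, so M₂ = 1.75640 × 59.9 ≈ 105.2084 billion.
ΔM = M₂ − M₁ = 105.2084 − 149.3461 = -44.1377 billion.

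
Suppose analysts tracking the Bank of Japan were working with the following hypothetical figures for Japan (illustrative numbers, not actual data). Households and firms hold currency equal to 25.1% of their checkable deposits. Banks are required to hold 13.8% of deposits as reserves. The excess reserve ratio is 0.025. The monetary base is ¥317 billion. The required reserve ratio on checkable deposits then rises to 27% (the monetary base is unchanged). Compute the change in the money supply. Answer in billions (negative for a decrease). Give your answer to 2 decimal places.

Initially m₁ = (1 + 0.251) / (0.138 + 0.025 + 0.251) ≈ 3.021739, so M₁ = 3.021739 × 317 ≈ 957.8913 billion.
After the change m₂ = (1 + 0.251) / (0.27 + 0.025 + 0.251) ≈ 2.291209, so M₂ = 2.291209 × 317 ≈ 726.3133 billion.
ΔM = M₂ − M₁ = 726.3133 − 957.8913 = -231.578 billion.

-231.58 billion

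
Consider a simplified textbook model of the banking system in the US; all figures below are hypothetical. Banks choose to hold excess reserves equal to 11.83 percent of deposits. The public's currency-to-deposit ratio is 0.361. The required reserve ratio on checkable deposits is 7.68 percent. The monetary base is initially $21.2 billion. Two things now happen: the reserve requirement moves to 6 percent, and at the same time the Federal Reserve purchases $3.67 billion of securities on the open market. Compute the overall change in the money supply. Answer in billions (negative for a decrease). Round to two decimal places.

$10.88 billion

Before: m₁ = (1 + 0.361) / (0.0768 + 0.1183 + 0.361) ≈ 2.44740, MB₁ = 21.2, so M₁ = 2.44740 × 21.2 ≈ 51.8849 billion.
After: m₂ = (1 + 0.361) / (0.06 + 0.1183 + 0.361) ≈ 2.52364, MB₂ = 21.2 + 3.67 = 24.87, so M₂ = 2.52364 × 24.87 ≈ 62.7629 billion.
ΔM = M₂ − M₁ = 62.7629 − 51.8849 = 10.878 billion.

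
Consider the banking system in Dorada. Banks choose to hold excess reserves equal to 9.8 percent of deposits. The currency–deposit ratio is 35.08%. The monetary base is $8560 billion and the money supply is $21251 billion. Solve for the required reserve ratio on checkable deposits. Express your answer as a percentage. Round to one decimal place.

9.5%

Using m = M/MB = 21251/8560 ≈ 2.482593. Since m = (1 + c)/(c + rr + e), the denominator satisfies c + rr + e = (1 + c)/m = (1 + 0.3508) / 2.482593 ≈ 0.544109.
With c = 0.3508 and e = 0.098, the required reserve ratio on checkable deposits is 0.544109 − 0.3508 − 0.098 = 0.095309.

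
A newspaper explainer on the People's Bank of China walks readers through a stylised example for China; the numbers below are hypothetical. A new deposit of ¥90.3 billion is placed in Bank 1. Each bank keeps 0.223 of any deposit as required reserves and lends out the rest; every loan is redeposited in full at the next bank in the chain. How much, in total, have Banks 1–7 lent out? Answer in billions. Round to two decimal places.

¥260.84 billion

Bank i lends (1 − rr)^i of the original deposit: Bank 1 lends 90.3·0.7770 = 70.1631, Bank 2 lends 90.3·0.7770² ≈ 54.5167, and so on.
Summing a geometric series: total = 90.3·[0.7770·(1 − 0.7770^7) / (1 − 0.7770)] ≈ 260.8366 billion.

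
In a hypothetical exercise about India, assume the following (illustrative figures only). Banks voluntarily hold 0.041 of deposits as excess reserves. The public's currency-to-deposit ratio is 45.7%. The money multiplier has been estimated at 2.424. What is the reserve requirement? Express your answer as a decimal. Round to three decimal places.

Using m = 2.424. Since m = (1 + c)/(c + rr + e), the denominator satisfies c + rr + e = (1 + c)/m = (1 + 0.457) / 2.424 ≈ 0.601073.
With c = 0.457 and e = 0.041, the reserve requirement is 0.601073 − 0.457 − 0.041 = 0.103073.

0.103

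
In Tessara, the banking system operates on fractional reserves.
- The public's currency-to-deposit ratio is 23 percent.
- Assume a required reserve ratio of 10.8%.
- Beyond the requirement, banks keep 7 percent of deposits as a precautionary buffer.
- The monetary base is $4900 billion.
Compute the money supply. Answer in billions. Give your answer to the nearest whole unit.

The money multiplier is m = (1 + c) / (rr + e + c) = (1 + 0.23) / (0.108 + 0.07 + 0.23) ≈ 3.01471.
So M = m × MB = 3.01471 × 4900 = 14772.079 billion.

$14772 billion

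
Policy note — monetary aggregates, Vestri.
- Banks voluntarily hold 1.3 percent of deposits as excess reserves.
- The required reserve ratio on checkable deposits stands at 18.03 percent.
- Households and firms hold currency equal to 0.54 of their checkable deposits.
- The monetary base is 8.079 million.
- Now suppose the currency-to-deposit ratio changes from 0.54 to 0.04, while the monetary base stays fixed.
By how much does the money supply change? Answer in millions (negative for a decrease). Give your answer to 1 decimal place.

Initially m₁ = (1 + 0.54) / (0.1803 + 0.013 + 0.54) ≈ 2.1001, so M₁ = 2.1001 × 8.079 ≈ 16.9667 million.
After the change m₂ = (1 + 0.04) / (0.1803 + 0.013 + 0.04) ≈ 4.4578, so M₂ = 4.4578 × 8.079 ≈ 36.0146 million.
ΔM = M₂ − M₁ = 36.0146 − 16.9667 = 19.0479 million.

19.0 million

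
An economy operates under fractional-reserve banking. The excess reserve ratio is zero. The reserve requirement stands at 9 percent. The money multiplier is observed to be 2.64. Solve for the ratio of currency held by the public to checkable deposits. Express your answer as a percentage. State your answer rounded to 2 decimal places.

Using m = 2.64. From m = (1 + c)/(c + rr + e), rearranging gives 1 + c = m·(c + rr + e), so c·(1 − m) = m·(rr + e) − 1.
Hence c = [m·(rr + e) − 1]/(1 − m) = [2.64 × (0.09 + 0) − 1] / (1 − 2.64) ≈ 0.464878.

46.49%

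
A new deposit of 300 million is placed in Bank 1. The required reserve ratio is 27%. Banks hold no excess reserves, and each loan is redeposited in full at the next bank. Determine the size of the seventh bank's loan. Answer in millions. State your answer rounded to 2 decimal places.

33.14 million

Each bank lends a fraction (1 − rr) = 0.7300 of the deposit it receives, so Bank 7 receives 300·0.7300^6 and lends 300·0.7300^7 ≈ 33.1422 million.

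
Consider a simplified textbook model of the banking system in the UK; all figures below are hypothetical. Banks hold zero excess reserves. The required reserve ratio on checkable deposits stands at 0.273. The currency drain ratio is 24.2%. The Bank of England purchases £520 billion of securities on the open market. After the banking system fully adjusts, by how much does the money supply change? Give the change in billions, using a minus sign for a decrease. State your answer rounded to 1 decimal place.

£1254.1 billion

The money multiplier is m = (1 + c) / (rr + c) = (1 + 0.242) / (0.273 + 0.242) ≈ 2.41165.
The purchase adds 520 billion of base, so ΔM = m × ΔMB = 2.41165 × (+520) = 1254.058 billion.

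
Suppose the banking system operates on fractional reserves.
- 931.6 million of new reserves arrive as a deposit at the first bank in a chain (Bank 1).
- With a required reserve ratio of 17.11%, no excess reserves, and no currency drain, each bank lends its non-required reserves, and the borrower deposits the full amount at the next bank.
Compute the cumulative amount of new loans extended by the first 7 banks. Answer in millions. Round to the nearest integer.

3300 million

Bank i lends (1 − rr)^i of the original deposit: Bank 1 lends 931.6·0.8289 ≈ 772.2032, Bank 2 lends 931.6·0.8289² ≈ 640.0793, and so on.
Summing a geometric series: total = 931.6·[0.8289·(1 − 0.8289^7) / (1 − 0.8289)] ≈ 3299.7898 million.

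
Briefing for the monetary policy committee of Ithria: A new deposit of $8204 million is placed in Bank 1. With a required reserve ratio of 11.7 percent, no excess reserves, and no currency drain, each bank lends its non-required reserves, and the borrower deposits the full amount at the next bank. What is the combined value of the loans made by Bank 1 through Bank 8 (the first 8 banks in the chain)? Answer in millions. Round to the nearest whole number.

$39034 million

Bank i lends (1 − rr)^i of the original deposit: Bank 1 lends 8204·0.8830 = 7244.1320, Bank 2 lends 8204·0.8830² ≈ 6396.5686, and so on.
Summing a geometric series: total = 8204·[0.8830·(1 − 0.8830^8) / (1 − 0.8830)] ≈ 39034.0722 million.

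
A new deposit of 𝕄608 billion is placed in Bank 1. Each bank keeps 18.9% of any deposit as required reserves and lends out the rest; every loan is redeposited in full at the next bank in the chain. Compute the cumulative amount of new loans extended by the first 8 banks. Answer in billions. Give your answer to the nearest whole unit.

𝕄2121 billion

Bank i lends (1 − rr)^i of the original deposit: Bank 1 lends 608·0.8110 = 493.0880, Bank 2 lends 608·0.8110² ≈ 399.8944, and so on.
Summing a geometric series: total = 608·[0.8110·(1 − 0.8110^8) / (1 − 0.8110)] ≈ 2120.6956 billion.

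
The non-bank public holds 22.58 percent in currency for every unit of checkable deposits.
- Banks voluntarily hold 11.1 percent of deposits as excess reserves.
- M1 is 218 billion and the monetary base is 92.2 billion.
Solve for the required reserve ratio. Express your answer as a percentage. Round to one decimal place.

18.2%

Using m = M/MB = 218/92.2 ≈ 2.364425. Since m = (1 + c)/(c + rr + e), the denominator satisfies c + rr + e = (1 + c)/m = (1 + 0.2258) / 2.364425 ≈ 0.518435.
With c = 0.2258 and e = 0.111, the required reserve ratio is 0.518435 − 0.2258 − 0.111 = 0.181635.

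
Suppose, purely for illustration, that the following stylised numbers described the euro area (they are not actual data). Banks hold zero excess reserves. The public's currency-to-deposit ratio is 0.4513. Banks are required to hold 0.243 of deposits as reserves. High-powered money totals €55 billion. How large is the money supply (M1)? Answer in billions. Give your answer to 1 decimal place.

€115.0 billion

The money multiplier is m = (1 + c) / (rr + c) = (1 + 0.4513) / (0.243 + 0.4513) ≈ 2.0903.
So M = m × MB = 2.0903 × 55 = 114.9665 billion.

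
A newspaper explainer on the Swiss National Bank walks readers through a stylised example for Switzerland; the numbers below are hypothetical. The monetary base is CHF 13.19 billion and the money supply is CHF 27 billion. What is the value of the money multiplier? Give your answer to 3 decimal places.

The money multiplier is m = M / MB = 27 / 13.19 ≈ 2.04701.

2.047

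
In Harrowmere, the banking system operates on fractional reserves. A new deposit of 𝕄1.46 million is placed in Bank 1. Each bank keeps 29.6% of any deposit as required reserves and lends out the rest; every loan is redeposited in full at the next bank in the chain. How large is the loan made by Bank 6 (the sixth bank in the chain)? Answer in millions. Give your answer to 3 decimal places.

𝕄0.178 million

Each bank lends a fraction (1 − rr) = 0.7040 of the deposit it receives, so Bank 6 receives 1.46·0.7040^5 and lends 1.46·0.7040^6 ≈ 0.1777 million.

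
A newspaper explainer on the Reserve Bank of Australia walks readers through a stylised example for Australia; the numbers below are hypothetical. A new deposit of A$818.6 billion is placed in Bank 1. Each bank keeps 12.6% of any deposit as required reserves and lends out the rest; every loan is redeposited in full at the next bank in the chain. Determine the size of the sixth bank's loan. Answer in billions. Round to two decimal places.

A$364.87 billion

Each bank lends a fraction (1 − rr) = 0.8740 of the deposit it receives, so Bank 6 receives 818.6·0.8740^5 and lends 818.6·0.8740^6 ≈ 364.8718 billion.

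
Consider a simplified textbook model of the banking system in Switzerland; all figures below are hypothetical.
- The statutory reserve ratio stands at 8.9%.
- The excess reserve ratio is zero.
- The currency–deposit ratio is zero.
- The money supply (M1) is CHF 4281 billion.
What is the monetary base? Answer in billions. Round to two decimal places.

With no currency drain and no excess reserves, the money multiplier is m = 1/rr = 1/0.089 ≈ 11.2359551.
The monetary base is MB = M / m = 4281 / 11.2359551 ≈ 381.009 billion.

CHF 381.01 billion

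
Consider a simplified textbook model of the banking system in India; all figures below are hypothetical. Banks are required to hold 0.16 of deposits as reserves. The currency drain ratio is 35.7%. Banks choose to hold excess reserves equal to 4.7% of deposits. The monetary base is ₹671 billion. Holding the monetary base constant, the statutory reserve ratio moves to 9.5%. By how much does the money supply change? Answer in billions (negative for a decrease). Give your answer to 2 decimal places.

₹210.30 billion

Initially m₁ = (1 + 0.357) / (0.16 + 0.047 + 0.357) ≈ 2.406028, so M₁ = 2.406028 × 671 ≈ 1614.4448 billion.
After the change m₂ = (1 + 0.357) / (0.095 + 0.047 + 0.357) ≈ 2.719439, so M₂ = 2.719439 × 671 ≈ 1824.7436 billion.
ΔM = M₂ − M₁ = 1824.7436 − 1614.4448 = 210.2988 billion.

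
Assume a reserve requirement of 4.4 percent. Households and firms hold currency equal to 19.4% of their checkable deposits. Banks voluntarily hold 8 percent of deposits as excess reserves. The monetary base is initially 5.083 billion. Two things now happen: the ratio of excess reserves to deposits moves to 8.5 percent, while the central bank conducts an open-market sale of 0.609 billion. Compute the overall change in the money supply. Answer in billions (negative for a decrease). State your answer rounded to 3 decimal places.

Before: m₁ = (1 + 0.194) / (0.044 + 0.08 + 0.194) ≈ 3.75472, MB₁ = 5.083, so M₁ = 3.75472 × 5.083 ≈ 19.0852 billion.
After: m₂ = (1 + 0.194) / (0.044 + 0.085 + 0.194) ≈ 3.69659, MB₂ = 5.083 − 0.609 = 4.474, so M₂ = 3.69659 × 4.474 ≈ 16.5385 billion.
ΔM = M₂ − M₁ = 16.5385 − 19.0852 = -2.5467 billion.

-2.547 billion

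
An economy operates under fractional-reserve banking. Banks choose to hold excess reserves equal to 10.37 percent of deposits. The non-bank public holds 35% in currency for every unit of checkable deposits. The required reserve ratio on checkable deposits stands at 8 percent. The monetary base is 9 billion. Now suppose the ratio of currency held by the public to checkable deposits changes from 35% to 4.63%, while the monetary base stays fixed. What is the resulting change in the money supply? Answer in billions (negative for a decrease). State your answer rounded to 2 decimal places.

Initially m₁ = (1 + 0.35) / (0.08 + 0.1037 + 0.35) ≈ 2.5295, so M₁ = 2.5295 × 9 = 22.7655 billion.
After the change m₂ = (1 + 0.0463) / (0.08 + 0.1037 + 0.0463) ≈ 4.5491, so M₂ = 4.5491 × 9 = 40.9419 billion.
ΔM = M₂ − M₁ = 40.9419 − 22.7655 = 18.1764 billion.

18.18 billion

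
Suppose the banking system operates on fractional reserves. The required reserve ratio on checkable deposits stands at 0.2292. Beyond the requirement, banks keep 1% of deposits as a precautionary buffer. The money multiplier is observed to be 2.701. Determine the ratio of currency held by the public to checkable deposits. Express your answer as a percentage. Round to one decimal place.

20.8%

Using m = 2.701. From m = (1 + c)/(c + rr + e), rearranging gives 1 + c = m·(c + rr + e), so c·(1 − m) = m·(rr + e) − 1.
Hence c = [m·(rr + e) − 1]/(1 − m) = [2.701 × (0.2292 + 0.01) − 1] / (1 − 2.701) ≈ 0.208066.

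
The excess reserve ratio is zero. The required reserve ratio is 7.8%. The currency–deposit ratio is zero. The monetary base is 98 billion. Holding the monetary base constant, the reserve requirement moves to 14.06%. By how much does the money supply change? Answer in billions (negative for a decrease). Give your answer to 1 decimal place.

Initially m₁ = 1 / (0.078) ≈ 12.8205, so M₁ = 12.8205 × 98 = 1256.409 billion.
After the change m₂ = 1 / (0.1406) ≈ 7.1124, so M₂ = 7.1124 × 98 = 697.0152 billion.
ΔM = M₂ − M₁ = 697.0152 − 1256.409 = -559.3938 billion.

-559.4 billion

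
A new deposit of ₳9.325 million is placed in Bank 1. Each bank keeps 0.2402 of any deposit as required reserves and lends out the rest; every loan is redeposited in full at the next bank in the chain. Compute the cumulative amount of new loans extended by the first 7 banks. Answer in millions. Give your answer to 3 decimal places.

Bank i lends (1 − rr)^i of the original deposit: Bank 1 lends 9.325·0.7598 ≈ 7.0851, Bank 2 lends 9.325·0.7598² ≈ 5.3833, and so on.
Summing a geometric series: total = 9.325·[0.7598·(1 − 0.7598^7) / (1 − 0.7598)] ≈ 25.1849 million.

₳25.185 million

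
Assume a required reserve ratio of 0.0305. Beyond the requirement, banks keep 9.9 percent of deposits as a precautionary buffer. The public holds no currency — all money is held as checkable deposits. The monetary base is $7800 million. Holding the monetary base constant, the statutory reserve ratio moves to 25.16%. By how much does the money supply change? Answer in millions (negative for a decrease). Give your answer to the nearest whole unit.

-37984 million

Initially m₁ = 1 / (0.0305 + 0.099) ≈ 7.72201, so M₁ = 7.72201 × 7800 = 60231.678 million.
After the change m₂ = 1 / (0.2516 + 0.099) ≈ 2.85225, so M₂ = 2.85225 × 7800 = 22247.55 million.
ΔM = M₂ − M₁ = 22247.55 − 60231.678 = -37984.128 million.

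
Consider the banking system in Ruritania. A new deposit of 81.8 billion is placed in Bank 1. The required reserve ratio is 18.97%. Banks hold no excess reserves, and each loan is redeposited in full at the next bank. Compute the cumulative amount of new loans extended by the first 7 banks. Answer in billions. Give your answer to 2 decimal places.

269.27 billion

Bank i lends (1 − rr)^i of the original deposit: Bank 1 lends 81.8·0.8103 ≈ 66.2825, Bank 2 lends 81.8·0.8103² ≈ 53.7087, and so on.
Summing a geometric series: total = 81.8·[0.8103·(1 − 0.8103^7) / (1 − 0.8103)] ≈ 269.2666 billion.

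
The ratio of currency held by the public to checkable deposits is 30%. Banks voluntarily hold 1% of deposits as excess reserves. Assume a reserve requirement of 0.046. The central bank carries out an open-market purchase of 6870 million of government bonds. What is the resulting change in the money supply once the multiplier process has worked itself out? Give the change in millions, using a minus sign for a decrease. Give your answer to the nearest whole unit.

The money multiplier is m = (1 + c) / (rr + e + c) = (1 + 0.3) / (0.046 + 0.01 + 0.3) ≈ 3.65169.
The purchase adds 6870 million of base, so ΔM = m × ΔMB = 3.65169 × (+6870) = 25087.1103 million.

25087 million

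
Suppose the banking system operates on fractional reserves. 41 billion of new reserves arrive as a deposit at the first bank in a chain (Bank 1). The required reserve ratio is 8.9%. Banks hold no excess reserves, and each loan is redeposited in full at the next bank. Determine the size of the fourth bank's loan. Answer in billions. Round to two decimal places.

Each bank lends a fraction (1 − rr) = 0.9110 of the deposit it receives, so Bank 4 receives 41·0.9110^3 and lends 41·0.9110^4 ≈ 28.2395 billion.

28.24 billion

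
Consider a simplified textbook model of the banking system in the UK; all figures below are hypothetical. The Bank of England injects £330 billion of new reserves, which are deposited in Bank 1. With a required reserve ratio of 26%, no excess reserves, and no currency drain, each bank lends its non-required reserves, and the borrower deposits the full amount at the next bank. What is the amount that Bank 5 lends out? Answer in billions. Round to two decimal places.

£73.23 billion

Each bank lends a fraction (1 − rr) = 0.7400 of the deposit it receives, so Bank 5 receives 330·0.7400^4 and lends 330·0.7400^5 ≈ 73.2272 billion.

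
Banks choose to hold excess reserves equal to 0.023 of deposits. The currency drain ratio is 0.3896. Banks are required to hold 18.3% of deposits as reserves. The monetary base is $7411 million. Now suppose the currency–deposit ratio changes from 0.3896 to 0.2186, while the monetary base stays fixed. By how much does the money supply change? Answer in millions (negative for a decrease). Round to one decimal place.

Initially m₁ = (1 + 0.3896) / (0.183 + 0.023 + 0.3896) ≈ 2.333109, so M₁ = 2.333109 × 7411 ≈ 17290.6708 million.
After the change m₂ = (1 + 0.2186) / (0.183 + 0.023 + 0.2186) ≈ 2.869995, so M₂ = 2.869995 × 7411 ≈ 21269.5329 million.
ΔM = M₂ − M₁ = 21269.5329 − 17290.6708 = 3978.8621 million.

$3978.9 million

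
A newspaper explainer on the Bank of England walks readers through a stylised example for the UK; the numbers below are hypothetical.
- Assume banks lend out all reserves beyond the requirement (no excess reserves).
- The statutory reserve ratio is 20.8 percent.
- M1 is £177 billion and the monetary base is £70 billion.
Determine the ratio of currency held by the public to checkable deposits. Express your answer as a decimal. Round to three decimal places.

0.310

Using m = M/MB = 177/70 ≈ 2.528571. From m = (1 + c)/(c + rr + e), rearranging gives 1 + c = m·(c + rr + e), so c·(1 − m) = m·(rr + e) − 1.
Hence c = [m·(rr + e) − 1]/(1 − m) = [2.528571 × (0.208 + 0) − 1] / (1 − 2.528571) ≈ 0.310131.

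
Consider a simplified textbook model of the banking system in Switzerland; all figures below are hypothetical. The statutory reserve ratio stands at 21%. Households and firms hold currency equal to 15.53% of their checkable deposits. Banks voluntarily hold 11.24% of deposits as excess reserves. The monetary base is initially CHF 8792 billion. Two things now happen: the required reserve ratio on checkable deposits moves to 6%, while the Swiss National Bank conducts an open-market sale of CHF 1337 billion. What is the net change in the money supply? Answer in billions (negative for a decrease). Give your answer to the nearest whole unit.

Before: m₁ = (1 + 0.1553) / (0.21 + 0.1124 + 0.1553) ≈ 2.41846, MB₁ = 8792, so M₁ = 2.41846 × 8792 ≈ 21263.1003 billion.
After: m₂ = (1 + 0.1553) / (0.06 + 0.1124 + 0.1553) ≈ 3.52548, MB₂ = 8792 − 1337 = 7455, so M₂ = 3.52548 × 7455 = 26282.4534 billion.
ΔM = M₂ − M₁ = 26282.4534 − 21263.1003 = 5019.3531 billion.

CHF 5019 billion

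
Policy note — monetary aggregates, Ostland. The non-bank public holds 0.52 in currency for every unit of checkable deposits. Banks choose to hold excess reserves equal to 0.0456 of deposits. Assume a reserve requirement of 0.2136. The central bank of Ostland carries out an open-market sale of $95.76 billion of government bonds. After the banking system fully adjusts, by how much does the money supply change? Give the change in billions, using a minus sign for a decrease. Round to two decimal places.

The money multiplier is m = (1 + c) / (rr + e + c) = (1 + 0.52) / (0.2136 + 0.0456 + 0.52) ≈ 1.95072.
The sale removes 95.76 billion of base, so ΔM = m × ΔMB = 1.95072 × (−95.76) ≈ -186.8009 billion.

-186.80 billion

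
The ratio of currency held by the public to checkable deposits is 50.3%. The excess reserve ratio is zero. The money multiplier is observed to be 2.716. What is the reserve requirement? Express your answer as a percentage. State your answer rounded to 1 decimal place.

5.0%

Using m = 2.716. Since m = (1 + c)/(c + rr + e), the denominator satisfies c + rr + e = (1 + c)/m = (1 + 0.503) / 2.716 ≈ 0.553387.
With c = 0.503 and e = 0, the reserve requirement is 0.553387 − 0.503 − 0 = 0.050387.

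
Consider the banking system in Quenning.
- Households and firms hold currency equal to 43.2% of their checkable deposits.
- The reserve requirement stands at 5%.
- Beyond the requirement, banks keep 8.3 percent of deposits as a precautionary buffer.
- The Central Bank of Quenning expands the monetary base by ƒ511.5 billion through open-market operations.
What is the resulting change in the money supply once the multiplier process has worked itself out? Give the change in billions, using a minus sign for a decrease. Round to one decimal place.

ƒ1296.4 billion

The money multiplier is m = (1 + c) / (rr + e + c) = (1 + 0.432) / (0.05 + 0.083 + 0.432) ≈ 2.53451.
The purchase adds 511.5 billion of base, so ΔM = m × ΔMB = 2.53451 × (+511.5) ≈ 1296.4019 billion.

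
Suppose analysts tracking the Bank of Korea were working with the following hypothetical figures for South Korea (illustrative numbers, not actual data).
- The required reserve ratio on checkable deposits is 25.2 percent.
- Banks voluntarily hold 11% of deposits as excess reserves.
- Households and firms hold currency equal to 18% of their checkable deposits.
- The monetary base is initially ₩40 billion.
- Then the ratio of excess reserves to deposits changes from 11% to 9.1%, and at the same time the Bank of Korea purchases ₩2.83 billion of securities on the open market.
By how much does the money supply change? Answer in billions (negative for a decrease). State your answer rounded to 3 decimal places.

Before: m₁ = (1 + 0.18) / (0.252 + 0.11 + 0.18) ≈ 2.177122, MB₁ = 40, so M₁ = 2.177122 × 40 ≈ 87.0849 billion.
After: m₂ = (1 + 0.18) / (0.252 + 0.091 + 0.18) ≈ 2.256214, MB₂ = 40 + 2.83 = 42.83, so M₂ = 2.256214 × 42.83 ≈ 96.6336 billion.
ΔM = M₂ − M₁ = 96.6336 − 87.0849 = 9.5487 billion.

₩9.549 billion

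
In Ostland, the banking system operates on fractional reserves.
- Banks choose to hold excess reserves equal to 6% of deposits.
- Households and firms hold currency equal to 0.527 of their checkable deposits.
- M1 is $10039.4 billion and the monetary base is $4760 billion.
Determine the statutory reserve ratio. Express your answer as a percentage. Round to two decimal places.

13.70%

Using m = M/MB = 10039.4/4760 ≈ 2.109118. Since m = (1 + c)/(c + rr + e), the denominator satisfies c + rr + e = (1 + c)/m = (1 + 0.527) / 2.109118 ≈ 0.723999.
With c = 0.527 and e = 0.06, the statutory reserve ratio is 0.723999 − 0.527 − 0.06 = 0.136999.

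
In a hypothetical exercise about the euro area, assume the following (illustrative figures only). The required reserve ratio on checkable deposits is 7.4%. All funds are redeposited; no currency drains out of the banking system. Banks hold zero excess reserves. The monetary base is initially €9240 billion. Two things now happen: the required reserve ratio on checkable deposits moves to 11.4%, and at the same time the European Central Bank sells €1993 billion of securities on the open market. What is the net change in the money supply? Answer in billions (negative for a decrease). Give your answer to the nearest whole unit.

-61295 billion

Before: m₁ = 1 / (0.074) ≈ 13.51351, MB₁ = 9240, so M₁ = 13.51351 × 9240 = 124864.8324 billion.
After: m₂ = 1 / (0.114) ≈ 8.77193, MB₂ = 9240 − 1993 = 7247, so M₂ = 8.77193 × 7247 ≈ 63570.1767 billion.
ΔM = M₂ − M₁ = 63570.1767 − 124864.8324 = -61294.6557 billion.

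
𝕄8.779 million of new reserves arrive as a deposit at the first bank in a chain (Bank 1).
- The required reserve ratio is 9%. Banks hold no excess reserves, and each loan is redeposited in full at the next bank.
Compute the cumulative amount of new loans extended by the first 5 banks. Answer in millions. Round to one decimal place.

𝕄33.4 million

Bank i lends (1 − rr)^i of the original deposit: Bank 1 lends 8.779·0.9100 ≈ 7.9889, Bank 2 lends 8.779·0.9100² ≈ 7.2699, and so on.
Summing a geometric series: total = 8.779·[0.9100·(1 − 0.9100^5) / (1 − 0.9100)] ≈ 33.3730 million.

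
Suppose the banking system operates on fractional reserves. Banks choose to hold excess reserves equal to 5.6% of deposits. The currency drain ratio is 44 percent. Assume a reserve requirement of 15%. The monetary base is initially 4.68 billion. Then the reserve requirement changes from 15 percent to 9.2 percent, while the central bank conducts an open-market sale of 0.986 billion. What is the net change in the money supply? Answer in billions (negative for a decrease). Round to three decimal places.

-1.386 billion

Before: m₁ = (1 + 0.44) / (0.15 + 0.056 + 0.44) ≈ 2.22910, MB₁ = 4.68, so M₁ = 2.22910 × 4.68 ≈ 10.4322 billion.
After: m₂ = (1 + 0.44) / (0.092 + 0.056 + 0.44) ≈ 2.44898, MB₂ = 4.68 − 0.986 = 3.694, so M₂ = 2.44898 × 3.694 ≈ 9.0465 billion.
ΔM = M₂ − M₁ = 9.0465 − 10.4322 = -1.3857 billion.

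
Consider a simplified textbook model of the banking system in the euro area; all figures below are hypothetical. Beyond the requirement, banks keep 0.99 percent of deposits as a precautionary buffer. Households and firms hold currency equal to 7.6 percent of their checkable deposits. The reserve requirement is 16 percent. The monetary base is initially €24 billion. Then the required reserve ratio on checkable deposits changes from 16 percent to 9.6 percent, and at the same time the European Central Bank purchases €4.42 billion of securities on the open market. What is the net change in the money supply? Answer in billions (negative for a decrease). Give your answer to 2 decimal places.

Before: m₁ = (1 + 0.076) / (0.16 + 0.0099 + 0.076) ≈ 4.37576, MB₁ = 24, so M₁ = 4.37576 × 24 ≈ 105.0182 billion.
After: m₂ = (1 + 0.076) / (0.096 + 0.0099 + 0.076) ≈ 5.91534, MB₂ = 24 + 4.42 = 28.42, so M₂ = 5.91534 × 28.42 ≈ 168.114 billion.
ΔM = M₂ − M₁ = 168.114 − 105.0182 = 63.0958 billion.

€63.10 billion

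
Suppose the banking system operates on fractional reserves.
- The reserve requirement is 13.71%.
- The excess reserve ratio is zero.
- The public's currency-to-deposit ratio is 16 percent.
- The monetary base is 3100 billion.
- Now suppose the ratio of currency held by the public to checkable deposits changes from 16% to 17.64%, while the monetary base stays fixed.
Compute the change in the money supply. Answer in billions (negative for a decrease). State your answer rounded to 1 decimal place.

-471.0 billion

Initially m₁ = (1 + 0.16) / (0.1371 + 0.16) ≈ 3.904409, so M₁ = 3.904409 × 3100 = 12103.6679 billion.
After the change m₂ = (1 + 0.1764) / (0.1371 + 0.1764) ≈ 3.752472, so M₂ = 3.752472 × 3100 = 11632.6632 billion.
ΔM = M₂ − M₁ = 11632.6632 − 12103.6679 = -471.0047 billion.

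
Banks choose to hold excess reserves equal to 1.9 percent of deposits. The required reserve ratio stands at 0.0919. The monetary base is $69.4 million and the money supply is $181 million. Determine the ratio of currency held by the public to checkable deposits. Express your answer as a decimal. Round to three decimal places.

0.442

Using m = M/MB = 181/69.4 ≈ 2.608069. From m = (1 + c)/(c + rr + e), rearranging gives 1 + c = m·(c + rr + e), so c·(1 − m) = m·(rr + e) − 1.
Hence c = [m·(rr + e) − 1]/(1 − m) = [2.608069 × (0.0919 + 0.019) − 1] / (1 − 2.608069) ≈ 0.441999.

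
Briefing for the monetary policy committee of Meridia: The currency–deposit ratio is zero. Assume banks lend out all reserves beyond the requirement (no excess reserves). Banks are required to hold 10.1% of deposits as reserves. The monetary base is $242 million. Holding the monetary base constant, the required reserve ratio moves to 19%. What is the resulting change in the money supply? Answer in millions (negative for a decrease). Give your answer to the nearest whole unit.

Initially m₁ = 1 / (0.101) ≈ 9.9010, so M₁ = 9.9010 × 242 = 2396.042 million.
After the change m₂ = 1 / (0.19) ≈ 5.2632, so M₂ = 5.2632 × 242 = 1273.6944 million.
ΔM = M₂ − M₁ = 1273.6944 − 2396.042 = -1122.3476 million.

-1122 million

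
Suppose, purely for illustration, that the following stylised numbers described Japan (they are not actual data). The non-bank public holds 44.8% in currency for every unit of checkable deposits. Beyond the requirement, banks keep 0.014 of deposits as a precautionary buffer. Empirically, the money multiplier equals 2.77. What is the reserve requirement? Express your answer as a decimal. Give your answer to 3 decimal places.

Using m = 2.77. Since m = (1 + c)/(c + rr + e), the denominator satisfies c + rr + e = (1 + c)/m = (1 + 0.448) / 2.77 ≈ 0.522744.
With c = 0.448 and e = 0.014, the reserve requirement is 0.522744 − 0.448 − 0.014 = 0.060744.

0.061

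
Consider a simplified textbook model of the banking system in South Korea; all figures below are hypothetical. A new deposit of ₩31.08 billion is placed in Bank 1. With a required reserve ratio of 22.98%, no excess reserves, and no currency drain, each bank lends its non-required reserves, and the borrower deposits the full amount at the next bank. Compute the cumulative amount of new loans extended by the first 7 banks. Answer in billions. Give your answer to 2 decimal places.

₩87.42 billion

Bank i lends (1 − rr)^i of the original deposit: Bank 1 lends 31.08·0.7702 ≈ 23.9378, Bank 2 lends 31.08·0.7702² ≈ 18.4369, and so on.
Summing a geometric series: total = 31.08·[0.7702·(1 − 0.7702^7) / (1 − 0.7702)] ≈ 87.4202 billion.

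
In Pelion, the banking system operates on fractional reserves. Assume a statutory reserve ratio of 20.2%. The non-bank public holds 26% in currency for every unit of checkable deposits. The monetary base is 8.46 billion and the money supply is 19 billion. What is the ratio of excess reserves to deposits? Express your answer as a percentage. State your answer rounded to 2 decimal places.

Using m = M/MB = 19/8.46 ≈ 2.245863. Since m = (1 + c)/(c + rr + e), the denominator satisfies c + rr + e = (1 + c)/m = (1 + 0.26) / 2.245863 ≈ 0.561032.
With c = 0.26 and rr = 0.202, the ratio of excess reserves to deposits is 0.561032 − 0.26 − 0.202 = 0.099032.

9.90%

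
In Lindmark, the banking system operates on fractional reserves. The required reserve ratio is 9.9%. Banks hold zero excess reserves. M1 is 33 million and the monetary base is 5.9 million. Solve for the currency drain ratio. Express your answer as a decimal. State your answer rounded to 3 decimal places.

Using m = M/MB = 33/5.9 ≈ 5.593220. From m = (1 + c)/(c + rr + e), rearranging gives 1 + c = m·(c + rr + e), so c·(1 − m) = m·(rr + e) − 1.
Hence c = [m·(rr + e) − 1]/(1 − m) = [5.593220 × (0.099 + 0) − 1] / (1 − 5.593220) ≈ 0.097159.

0.097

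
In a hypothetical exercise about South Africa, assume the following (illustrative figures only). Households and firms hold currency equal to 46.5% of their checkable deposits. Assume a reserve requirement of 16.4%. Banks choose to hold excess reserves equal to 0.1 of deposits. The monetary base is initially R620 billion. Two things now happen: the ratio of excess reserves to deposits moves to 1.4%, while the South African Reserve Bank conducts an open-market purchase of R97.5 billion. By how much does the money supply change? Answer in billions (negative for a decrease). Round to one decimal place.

R388.8 billion

Before: m₁ = (1 + 0.465) / (0.164 + 0.1 + 0.465) ≈ 2.00960, MB₁ = 620, so M₁ = 2.00960 × 620 = 1245.952 billion.
After: m₂ = (1 + 0.465) / (0.164 + 0.014 + 0.465) ≈ 2.27838, MB₂ = 620 + 97.5 = 717.5, so M₂ = 2.27838 × 717.5 ≈ 1634.7376 billion.
ΔM = M₂ − M₁ = 1634.7376 − 1245.952 = 388.7856 billion.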